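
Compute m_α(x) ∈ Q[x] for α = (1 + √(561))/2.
m_α(x) = x^2 - x - 140

From 2α - 1 = √(561), squaring gives (2α - 1)^2 = 561, i.e. 4α^2 - 4α + 1 = 561, so α^2 - α + (1 - 561)/4 = 0. Since 561 ≡ 1 (mod 4), (1 - 561)/4 = -140 ∈ Z. The polynomial x^2 - x - 140 has discriminant 1 - 4·(-140) = 561, which is not a perfect square in Q (d = 561 is squarefree and ≠ 1), so x^2 - x - 140 is irreducible over Q. It is the minimal polynomial of α.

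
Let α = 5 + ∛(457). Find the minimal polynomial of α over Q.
m_α(x) = x^3 - 15x^2 + 75x - 582

Set β = α - 5 = ∛(457), so β^3 = 457. Then (α - 5)^3 - 457 = 0, i.e. α is a root of g(x) = (x - 5)^3 - 457 = x^3 - 15x^2 + 75x - 582. Since g(x) = h(x - 5) where h(x) = x^3 - 457, and h is irreducible over Q (because 457 is not a perfect cube, so h has no rational root, and a monic cubic with no rational root is irreducible), g is also irreducible (irreducibility is preserved under the substitution x → x - 5). Hence m_α(x) = x^3 - 15x^2 + 75x - 582.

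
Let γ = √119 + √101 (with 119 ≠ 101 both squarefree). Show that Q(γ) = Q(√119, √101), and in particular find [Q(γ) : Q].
[Q(γ) : Q] = 4 (equivalently, Q(γ) = Q(√119, √101))

Obviously Q(γ) ⊆ Q(√119, √101), and [Q(√119, √101):Q] = 4 (since 119, 101 are distinct squarefree integers > 1 with 12019 not a perfect square). To show equality we compute the minimal polynomial of γ. From γ = √119 + √101: γ^2 = 119 + 2√(12019) + 101 = 220 + 2√(12019), so γ^2 - 220 = 2√(12019); squaring, (γ^2 - 220)^2 = 4·12019, i.e. γ^4 - 440γ^2 + 48400 - 48076 = 0, i.e. γ^4 - 440γ^2 + 324 = 0. So γ is a root of x^4 - 440x^2 + 324. This polynomial is irreducible over Q: it has no rational root (each ±√119 ± √101 is irrational), and any factorization into two quadratics over Q would force √(12019) ∈ Q (pairing opposite roots) or √119, √101 ∈ Q (other pairings), all impossible. Hence [Q(γ):Q] = 4 = [Q(√119, √101):Q], so Q(γ) = Q(√119, √101).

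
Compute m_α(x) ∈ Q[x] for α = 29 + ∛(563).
m_α(x) = x^3 - 87x^2 + 2523x - 24952

Set β = α - 29 = ∛(563), so β^3 = 563. Then (α - 29)^3 - 563 = 0, i.e. α is a root of g(x) = (x - 29)^3 - 563 = x^3 - 87x^2 + 2523x - 24952. Since g(x) = h(x - 29) where h(x) = x^3 - 563, and h is irreducible over Q (because 563 is not a perfect cube, so h has no rational root, and a monic cubic with no rational root is irreducible), g is also irreducible (irreducibility is preserved under the substitution x → x - 29). Hence m_α(x) = x^3 - 87x^2 + 2523x - 24952.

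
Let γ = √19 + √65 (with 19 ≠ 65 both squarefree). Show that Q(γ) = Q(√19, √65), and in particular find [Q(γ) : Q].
[Q(γ) : Q] = 4 (equivalently, Q(γ) = Q(√19, √65))

Obviously Q(γ) ⊆ Q(√19, √65), and [Q(√19, √65):Q] = 4 (since 19, 65 are distinct squarefree integers > 1 with 1235 not a perfect square). To show equality we compute the minimal polynomial of γ. From γ = √19 + √65: γ^2 = 19 + 2√(1235) + 65 = 84 + 2√(1235), so γ^2 - 84 = 2√(1235); squaring, (γ^2 - 84)^2 = 4·1235, i.e. γ^4 - 168γ^2 + 7056 - 4940 = 0, i.e. γ^4 - 168γ^2 + 2116 = 0. So γ is a root of x^4 - 168x^2 + 2116. This polynomial is irreducible over Q: it has no rational root (each ±√19 ± √65 is irrational), and any factorization into two quadratics over Q would force √(1235) ∈ Q (pairing opposite roots) or √19, √65 ∈ Q (other pairings), all impossible. Hence [Q(γ):Q] = 4 = [Q(√19, √65):Q], so Q(γ) = Q(√19, √65).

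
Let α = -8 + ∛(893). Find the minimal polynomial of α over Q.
m_α(x) = x^3 + 24x^2 + 192x - 381

Set β = α + 8 = ∛(893), so β^3 = 893. Then (α + 8)^3 - 893 = 0, i.e. α is a root of g(x) = (x + 8)^3 - 893 = x^3 + 24x^2 + 192x - 381. Since g(x) = h(x + 8) where h(x) = x^3 - 893, and h is irreducible over Q (because 893 is not a perfect cube, so h has no rational root, and a monic cubic with no rational root is irreducible), g is also irreducible (irreducibility is preserved under the substitution x → x + 8). Hence m_α(x) = x^3 + 24x^2 + 192x - 381.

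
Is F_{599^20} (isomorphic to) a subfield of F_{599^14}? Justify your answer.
No: F_{599^20} is not a subfield of F_{599^14}

F_{p^m} embeds in F_{p^n} iff m | n. Here 20 ∤ 14 (since 14 = 0·20 + 14 with remainder 14 ≠ 0), so F_{599^20} is not a subfield of F_{599^14}. Equivalently: if it were, the tower law would give 20 = [F_{599^20}:F_599] dividing [F_{599^14}:F_599] = 14, contradiction.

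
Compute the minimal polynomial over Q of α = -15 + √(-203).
m_α(x) = x^2 + 30x + 428

From α + 15 = √(-203), squaring gives (α + 15)^2 = -203, i.e. α^2 + 30α + 225 = -203, so α^2 + 30α + 428 = 0. The discriminant of x^2 + 30x + 428 is (30)^2 - 4·(428) = 900 - 1712 = -812, and 4·(-203) is not a perfect square in Q since -203 is squarefree and ≠ 1. Hence x^2 + 30x + 428 is irreducible over Q and is the minimal polynomial of α.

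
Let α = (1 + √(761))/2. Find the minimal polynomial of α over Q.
m_α(x) = x^2 - x - 190

From 2α - 1 = √(761), squaring gives (2α - 1)^2 = 761, i.e. 4α^2 - 4α + 1 = 761, so α^2 - α + (1 - 761)/4 = 0. Since 761 ≡ 1 (mod 4), (1 - 761)/4 = -190 ∈ Z. The polynomial x^2 - x - 190 has discriminant 1 - 4·(-190) = 761, which is not a perfect square in Q (d = 761 is squarefree and ≠ 1), so x^2 - x - 190 is irreducible over Q. It is the minimal polynomial of α.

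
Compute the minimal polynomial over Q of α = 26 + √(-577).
m_α(x) = x^2 - 52x + 1253

From α - 26 = √(-577), squaring gives (α - 26)^2 = -577, i.e. α^2 - 52α + 676 = -577, so α^2 - 52α + 1253 = 0. The discriminant of x^2 - 52x + 1253 is (-52)^2 - 4·(1253) = 2704 - 5012 = -2308, and 4·(-577) is not a perfect square in Q since -577 is squarefree and ≠ 1. Hence x^2 - 52x + 1253 is irreducible over Q and is the minimal polynomial of α.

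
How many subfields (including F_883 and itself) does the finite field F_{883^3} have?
F_{883^3} has 2 subfields

The subfields of F_{p^n} are exactly the fields F_{p^d} for d | n (each is the fixed field of the unique index-d subgroup of Gal(F_{p^n}/F_p) ≅ Z/nZ). The divisors of n = 3 are {1, 3}, giving 2 subfields: F_{883^1}, F_{883^3}.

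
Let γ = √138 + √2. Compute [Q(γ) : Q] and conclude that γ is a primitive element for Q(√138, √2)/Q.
[Q(γ) : Q] = 4 (equivalently, Q(γ) = Q(√138, √2))

Obviously Q(γ) ⊆ Q(√138, √2), and [Q(√138, √2):Q] = 4 (since 138, 2 are distinct squarefree integers > 1 with 276 not a perfect square). To show equality we compute the minimal polynomial of γ. From γ = √138 + √2: γ^2 = 138 + 2√(276) + 2 = 140 + 2√(276), so γ^2 - 140 = 2√(276); squaring, (γ^2 - 140)^2 = 4·276, i.e. γ^4 - 280γ^2 + 19600 - 1104 = 0, i.e. γ^4 - 280γ^2 + 18496 = 0. So γ is a root of x^4 - 280x^2 + 18496. This polynomial is irreducible over Q: it has no rational root (each ±√138 ± √2 is irrational), and any factorization into two quadratics over Q would force √(276) ∈ Q (pairing opposite roots) or √138, √2 ∈ Q (other pairings), all impossible. Hence [Q(γ):Q] = 4 = [Q(√138, √2):Q], so Q(γ) = Q(√138, √2).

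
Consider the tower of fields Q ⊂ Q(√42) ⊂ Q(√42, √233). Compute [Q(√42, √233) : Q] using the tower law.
[Q(√42, √233) : Q] = 4

[Q(√42):Q] = 2 (min poly x^2 - 42, irreducible since 42 is squarefree > 1). For the top step, suppose √233 ∈ Q(√42), say √233 = c + d√42 with c, d ∈ Q. Squaring: 233 = c^2 + 42d^2 + 2cd√42. Since √42 ∉ Q this forces 2cd = 0. If d = 0 then √233 = c ∈ Q, contradicting 233 squarefree > 1. If c = 0 then 233 = 42d^2, so 42·233 = (42d)^2 is a perfect square in Q — but 42·233 = 9786 is not a perfect square (since 42 and 233 are distinct squarefree integers). Contradiction. Hence √233 ∉ Q(√42), so x^2 - 233 stays irreducible over Q(√42) and [Q(√42, √233) : Q(√42)] = 2. By the tower law, [Q(√42, √233) : Q] = 2 · 2 = 4.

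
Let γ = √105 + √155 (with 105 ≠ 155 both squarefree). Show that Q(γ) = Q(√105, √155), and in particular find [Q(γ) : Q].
[Q(γ) : Q] = 4 (equivalently, Q(γ) = Q(√105, √155))

Obviously Q(γ) ⊆ Q(√105, √155), and [Q(√105, √155):Q] = 4 (since 105, 155 are distinct squarefree integers > 1 with 16275 not a perfect square). To show equality we compute the minimal polynomial of γ. From γ = √105 + √155: γ^2 = 105 + 2√(16275) + 155 = 260 + 2√(16275), so γ^2 - 260 = 2√(16275); squaring, (γ^2 - 260)^2 = 4·16275, i.e. γ^4 - 520γ^2 + 67600 - 65100 = 0, i.e. γ^4 - 520γ^2 + 2500 = 0. So γ is a root of x^4 - 520x^2 + 2500. This polynomial is irreducible over Q: it has no rational root (each ±√105 ± √155 is irrational), and any factorization into two quadratics over Q would force √(16275) ∈ Q (pairing opposite roots) or √105, √155 ∈ Q (other pairings), all impossible. Hence [Q(γ):Q] = 4 = [Q(√105, √155):Q], so Q(γ) = Q(√105, √155).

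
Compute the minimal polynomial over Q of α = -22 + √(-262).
m_α(x) = x^2 + 44x + 746

From α + 22 = √(-262), squaring gives (α + 22)^2 = -262, i.e. α^2 + 44α + 484 = -262, so α^2 + 44α + 746 = 0. The discriminant of x^2 + 44x + 746 is (44)^2 - 4·(746) = 1936 - 2984 = -1048, and 4·(-262) is not a perfect square in Q since -262 is squarefree and ≠ 1. Hence x^2 + 44x + 746 is irreducible over Q and is the minimal polynomial of α.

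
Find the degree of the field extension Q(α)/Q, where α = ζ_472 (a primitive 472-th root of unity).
[Q(α):Q] = 232

The minimal polynomial of ζ_472 over Q is the 472-th cyclotomic polynomial Φ_472(x), which is irreducible over Q and has degree φ(472) = 232. Hence [Q(α):Q] = φ(472) = 232.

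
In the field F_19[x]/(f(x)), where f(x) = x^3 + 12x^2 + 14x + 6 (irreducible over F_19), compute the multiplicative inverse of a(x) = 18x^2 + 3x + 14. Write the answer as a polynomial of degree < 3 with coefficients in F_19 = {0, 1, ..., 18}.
a(x)^(-1) ≡ 5x^2 + 2x + 11 (mod f(x))

Since f is irreducible over F_19, F_19[x]/(f) is a field and a(x) ≠ 0 has an inverse. Apply the extended Euclidean algorithm to f(x) and a(x) in F_19[x]: f(x) = (18x + 4)·a(x) + (16x + 7);  a(x) = (13x + 4)·(16x + 7) + (5). The last nonzero remainder is the constant 5 = gcd(f, a) in F_19. Back-substituting through the division chain expresses 5 = s(x)·a(x) + t(x)·f(x) with s(x) ≡ 6x^2 + 10x + 17 (mod f), so (6x^2 + 10x + 17)·a(x) ≡ 5 (mod f). Multiplying by 5^(-1) ≡ 4 in F_19 gives a(x)^(-1) ≡ 4·(6x^2 + 10x + 17) ≡ 5x^2 + 2x + 11 (mod f). Check: (18x^2 + 3x + 14)·(5x^2 + 2x + 11) = 14x^4 + 13x^3 + 8x^2 + 4x + 2 ≡ 1 (mod x^3 + 12x^2 + 14x + 6).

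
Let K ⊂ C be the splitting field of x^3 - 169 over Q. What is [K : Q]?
[K : Q] = 6

The roots of x^3 - 169 are ∛169, ω∛169, ω^2∛169 where ω = e^(2πi/3) is a primitive cube root of unity, so K = Q(∛169, ω). Now [Q(∛169):Q] = 3 (since 169 is not a perfect cube, x^3 - 169 is irreducible) and [Q(ω):Q] = 2. Both 2 and 3 divide [K:Q], and [K:Q] ≤ 3·2 = 6, so [K:Q] = 6. (Equivalently: Q(∛169) ⊂ R but ω ∉ R, so [K : Q(∛169)] = 2.)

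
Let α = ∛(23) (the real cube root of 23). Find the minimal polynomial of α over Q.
m_α(x) = x^3 - 23

α satisfies α^3 = 23, so x^3 - 23 annihilates α. By the rational root test, a rational root p/q (in lowest terms) of x^3 - 23 would satisfy p^3 = 23 q^3, forcing q = 1 and p^3 = 23; but 23 is not a perfect cube, contradiction. A monic cubic over Q with no rational root is irreducible (any nontrivial factorization would include a linear factor). Hence x^3 - 23 is the minimal polynomial of α, and in particular [Q(α):Q] = 3.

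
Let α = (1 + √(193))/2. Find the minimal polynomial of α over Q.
m_α(x) = x^2 - x - 48

From 2α - 1 = √(193), squaring gives (2α - 1)^2 = 193, i.e. 4α^2 - 4α + 1 = 193, so α^2 - α + (1 - 193)/4 = 0. Since 193 ≡ 1 (mod 4), (1 - 193)/4 = -48 ∈ Z. The polynomial x^2 - x - 48 has discriminant 1 - 4·(-48) = 193, which is not a perfect square in Q (d = 193 is squarefree and ≠ 1), so x^2 - x - 48 is irreducible over Q. It is the minimal polynomial of α.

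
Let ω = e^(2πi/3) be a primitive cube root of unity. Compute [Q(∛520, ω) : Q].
[Q(∛520, ω) : Q] = 6

[Q(∛520):Q] = 3 (min poly x^3 - 520, irreducible since 520 is not a perfect cube). [Q(ω):Q] = 2 (min poly x^2 + x + 1). Since Q(∛520) ⊂ R and ω ∉ R, we have ω ∉ Q(∛520), so x^2 + x + 1 remains irreducible over Q(∛520) and [Q(∛520, ω) : Q(∛520)] = 2. By the tower law, [Q(∛520, ω) : Q] = 3 · 2 = 6. (In fact Q(∛520, ω) is the splitting field of x^3 - 520 over Q.)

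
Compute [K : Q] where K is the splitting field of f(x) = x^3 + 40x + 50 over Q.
[K : Q] = 6

By the rational root test, any rational root of the monic integer polynomial f(x) = x^3 + 40x + 50 must be an integer dividing the constant term 50, i.e. one of ±{1, 2, 5, 10, 25, 50}. Evaluating: f(1) = 91, f(-1) = 9, f(2) = 138, f(-2) = -38, f(5) = 375, f(-5) = -275, f(10) = 1450, f(-10) = -1350, f(25) = 16675, f(-25) = -16575, f(50) = 127050, f(-50) = -126950; none is 0, so f has no rational root and is therefore irreducible over Q (a cubic with no linear factor over a field is irreducible). For an irreducible cubic, the Galois group is A_3 or S_3 according as the discriminant disc(f) = -4a^3 - 27b^2 = -4·(40)^3 - 27·(50)^2 = -323500 is or is not a square in Q. Here disc(f) = -323500 is not a perfect square in Q, so the Galois group of f over Q is not contained in A_3 and must be all of S_3. The splitting field has degree |S_3| = 6 over Q, so [K : Q] = 6.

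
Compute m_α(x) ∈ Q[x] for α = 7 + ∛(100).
m_α(x) = x^3 - 21x^2 + 147x - 443

Set β = α - 7 = ∛(100), so β^3 = 100. Then (α - 7)^3 - 100 = 0, i.e. α is a root of g(x) = (x - 7)^3 - 100 = x^3 - 21x^2 + 147x - 443. Since g(x) = h(x - 7) where h(x) = x^3 - 100, and h is irreducible over Q (because 100 is not a perfect cube, so h has no rational root, and a monic cubic with no rational root is irreducible), g is also irreducible (irreducibility is preserved under the substitution x → x - 7). Hence m_α(x) = x^3 - 21x^2 + 147x - 443.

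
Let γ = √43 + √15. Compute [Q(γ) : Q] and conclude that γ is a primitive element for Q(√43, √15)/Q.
[Q(γ) : Q] = 4 (equivalently, Q(γ) = Q(√43, √15))

Obviously Q(γ) ⊆ Q(√43, √15), and [Q(√43, √15):Q] = 4 (since 43, 15 are distinct squarefree integers > 1 with 645 not a perfect square). To show equality we compute the minimal polynomial of γ. From γ = √43 + √15: γ^2 = 43 + 2√(645) + 15 = 58 + 2√(645), so γ^2 - 58 = 2√(645); squaring, (γ^2 - 58)^2 = 4·645, i.e. γ^4 - 116γ^2 + 3364 - 2580 = 0, i.e. γ^4 - 116γ^2 + 784 = 0. So γ is a root of x^4 - 116x^2 + 784. This polynomial is irreducible over Q: it has no rational root (each ±√43 ± √15 is irrational), and any factorization into two quadratics over Q would force √(645) ∈ Q (pairing opposite roots) or √43, √15 ∈ Q (other pairings), all impossible. Hence [Q(γ):Q] = 4 = [Q(√43, √15):Q], so Q(γ) = Q(√43, √15).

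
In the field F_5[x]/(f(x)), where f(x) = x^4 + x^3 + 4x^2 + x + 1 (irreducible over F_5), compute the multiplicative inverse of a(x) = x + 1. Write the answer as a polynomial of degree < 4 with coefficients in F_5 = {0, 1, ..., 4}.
a(x)^(-1) ≡ x^3 + 4x + 2 (mod f(x))

Since f is irreducible over F_5, F_5[x]/(f) is a field and a(x) ≠ 0 has an inverse. Apply the extended Euclidean algorithm to f(x) and a(x) in F_5[x]: f(x) = (x^3 + 4x + 2)·a(x) + (4). The last nonzero remainder is the constant 4 = gcd(f, a) in F_5. Back-substituting through the division chain expresses 4 = s(x)·a(x) + t(x)·f(x) with s(x) ≡ 4x^3 + x + 3 (mod f), so (4x^3 + x + 3)·a(x) ≡ 4 (mod f). Multiplying by 4^(-1) ≡ 4 in F_5 gives a(x)^(-1) ≡ 4·(4x^3 + x + 3) ≡ x^3 + 4x + 2 (mod f). Check: (x + 1)·(x^3 + 4x + 2) = x^4 + x^3 + 4x^2 + x + 2 ≡ 1 (mod x^4 + x^3 + 4x^2 + x + 1).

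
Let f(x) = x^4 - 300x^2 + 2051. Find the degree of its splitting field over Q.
[K : Q] = 4

Solving the quadratic in x^2: x^2 = (300 ± √(300^2 - 4·2051))/2 = (300 ± √81796)/2 = (300 ± 286)/2, giving x^2 = 293 or x^2 = 7. So f(x) = (x^2 - 293)(x^2 - 7) and the roots of f are ±√293, ±√7. Hence the splitting field is K = Q(√293, √7). Since 293 and 7 are distinct squarefree integers > 1, their product 2051 is not a perfect square, so √7 ∉ Q(√293). By the tower law [K:Q] = [Q(√293,√7):Q(√293)] · [Q(√293):Q] = 2 · 2 = 4.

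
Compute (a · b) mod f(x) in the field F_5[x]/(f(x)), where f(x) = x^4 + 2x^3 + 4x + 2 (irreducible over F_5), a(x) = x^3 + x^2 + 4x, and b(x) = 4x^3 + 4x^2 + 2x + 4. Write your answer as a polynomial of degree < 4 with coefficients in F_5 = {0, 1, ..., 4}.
a · b ≡ 2x^3 + 4x^2 + 3x + 1 (mod f(x))

Multiply in F_5[x]: a(x)·b(x) = (x^3 + x^2 + 4x)·(4x^3 + 4x^2 + 2x + 4) = 4x^6 + 3x^5 + 2x^4 + 2x^3 + 2x^2 + x. This has degree ≥ 4, so divide by f(x) over F_5: 4x^6 + 3x^5 + 2x^4 + 2x^3 + 2x^2 + x = (4x^2 + 2)·(x^4 + 2x^3 + 4x + 2) + (2x^3 + 4x^2 + 3x + 1). Hence a·b ≡ 2x^3 + 4x^2 + 3x + 1 (mod f). (F_5[x]/(f) is a field with 5^4 = 625 elements since f is irreducible of degree 4.)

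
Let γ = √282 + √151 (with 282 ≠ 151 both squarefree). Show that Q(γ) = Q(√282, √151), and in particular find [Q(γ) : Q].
[Q(γ) : Q] = 4 (equivalently, Q(γ) = Q(√282, √151))

Obviously Q(γ) ⊆ Q(√282, √151), and [Q(√282, √151):Q] = 4 (since 282, 151 are distinct squarefree integers > 1 with 42582 not a perfect square). To show equality we compute the minimal polynomial of γ. From γ = √282 + √151: γ^2 = 282 + 2√(42582) + 151 = 433 + 2√(42582), so γ^2 - 433 = 2√(42582); squaring, (γ^2 - 433)^2 = 4·42582, i.e. γ^4 - 866γ^2 + 187489 - 170328 = 0, i.e. γ^4 - 866γ^2 + 17161 = 0. So γ is a root of x^4 - 866x^2 + 17161. This polynomial is irreducible over Q: it has no rational root (each ±√282 ± √151 is irrational), and any factorization into two quadratics over Q would force √(42582) ∈ Q (pairing opposite roots) or √282, √151 ∈ Q (other pairings), all impossible. Hence [Q(γ):Q] = 4 = [Q(√282, √151):Q], so Q(γ) = Q(√282, √151).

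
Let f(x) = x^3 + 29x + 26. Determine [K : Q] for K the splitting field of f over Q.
[K : Q] = 6

By the rational root test, any rational root of the monic integer polynomial f(x) = x^3 + 29x + 26 must be an integer dividing the constant term 26, i.e. one of ±{1, 2, 13, 26}. Evaluating: f(1) = 56, f(-1) = -4, f(2) = 92, f(-2) = -40, f(13) = 2600, f(-13) = -2548, f(26) = 18356, f(-26) = -18304; none is 0, so f has no rational root and is therefore irreducible over Q (a cubic with no linear factor over a field is irreducible). For an irreducible cubic, the Galois group is A_3 or S_3 according as the discriminant disc(f) = -4a^3 - 27b^2 = -4·(29)^3 - 27·(26)^2 = -115808 is or is not a square in Q. Here disc(f) = -115808 is not a perfect square in Q, so the Galois group of f over Q is not contained in A_3 and must be all of S_3. The splitting field has degree |S_3| = 6 over Q, so [K : Q] = 6.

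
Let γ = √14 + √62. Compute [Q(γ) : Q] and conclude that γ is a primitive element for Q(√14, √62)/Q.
[Q(γ) : Q] = 4 (equivalently, Q(γ) = Q(√14, √62))

Obviously Q(γ) ⊆ Q(√14, √62), and [Q(√14, √62):Q] = 4 (since 14, 62 are distinct squarefree integers > 1 with 868 not a perfect square). To show equality we compute the minimal polynomial of γ. From γ = √14 + √62: γ^2 = 14 + 2√(868) + 62 = 76 + 2√(868), so γ^2 - 76 = 2√(868); squaring, (γ^2 - 76)^2 = 4·868, i.e. γ^4 - 152γ^2 + 5776 - 3472 = 0, i.e. γ^4 - 152γ^2 + 2304 = 0. So γ is a root of x^4 - 152x^2 + 2304. This polynomial is irreducible over Q: it has no rational root (each ±√14 ± √62 is irrational), and any factorization into two quadratics over Q would force √(868) ∈ Q (pairing opposite roots) or √14, √62 ∈ Q (other pairings), all impossible. Hence [Q(γ):Q] = 4 = [Q(√14, √62):Q], so Q(γ) = Q(√14, √62).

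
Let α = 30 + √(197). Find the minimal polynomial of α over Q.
m_α(x) = x^2 - 60x + 703

From α - 30 = √(197), squaring gives (α - 30)^2 = 197, i.e. α^2 - 60α + 900 = 197, so α^2 - 60α + 703 = 0. The discriminant of x^2 - 60x + 703 is (-60)^2 - 4·(703) = 3600 - 2812 = 788, and 4·(197) is not a perfect square in Q since 197 is squarefree and ≠ 1. Hence x^2 - 60x + 703 is irreducible over Q and is the minimal polynomial of α.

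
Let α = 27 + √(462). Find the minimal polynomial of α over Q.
m_α(x) = x^2 - 54x + 267

From α - 27 = √(462), squaring gives (α - 27)^2 = 462, i.e. α^2 - 54α + 729 = 462, so α^2 - 54α + 267 = 0. The discriminant of x^2 - 54x + 267 is (-54)^2 - 4·(267) = 2916 - 1068 = 1848, and 4·(462) is not a perfect square in Q since 462 is squarefree and ≠ 1. Hence x^2 - 54x + 267 is irreducible over Q and is the minimal polynomial of α.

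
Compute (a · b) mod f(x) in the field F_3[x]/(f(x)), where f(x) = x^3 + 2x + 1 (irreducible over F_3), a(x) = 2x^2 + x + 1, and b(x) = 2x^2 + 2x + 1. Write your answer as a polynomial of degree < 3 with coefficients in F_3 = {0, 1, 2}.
a · b ≡ x^2 + 2x + 1 (mod f(x))

Multiply in F_3[x]: a(x)·b(x) = (2x^2 + x + 1)·(2x^2 + 2x + 1) = x^4 + 1. This has degree ≥ 3, so divide by f(x) over F_3: x^4 + 1 = (x)·(x^3 + 2x + 1) + (x^2 + 2x + 1). Hence a·b ≡ x^2 + 2x + 1 (mod f). (F_3[x]/(f) is a field with 3^3 = 27 elements since f is irreducible of degree 3.)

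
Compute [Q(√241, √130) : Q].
[Q(√241, √130) : Q] = 4

[Q(√241):Q] = 2 (min poly x^2 - 241, irreducible since 241 is squarefree > 1). For the top step, suppose √130 ∈ Q(√241), say √130 = c + d√241 with c, d ∈ Q. Squaring: 130 = c^2 + 241d^2 + 2cd√241. Since √241 ∉ Q this forces 2cd = 0. If d = 0 then √130 = c ∈ Q, contradicting 130 squarefree > 1. If c = 0 then 130 = 241d^2, so 241·130 = (241d)^2 is a perfect square in Q — but 241·130 = 31330 is not a perfect square (since 241 and 130 are distinct squarefree integers). Contradiction. Hence √130 ∉ Q(√241), so x^2 - 130 stays irreducible over Q(√241) and [Q(√241, √130) : Q(√241)] = 2. By the tower law, [Q(√241, √130) : Q] = 2 · 2 = 4.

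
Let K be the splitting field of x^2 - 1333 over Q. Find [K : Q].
[K : Q] = 2

f(x) = x^2 - 1333 factors as (x - √1333)(x + √1333). The splitting field is K = Q(√1333). Since 1333 is squarefree and > 1, it is not a perfect square, so x^2 - 1333 is irreducible over Q and [Q(√1333) : Q] = 2. Hence [K : Q] = 2.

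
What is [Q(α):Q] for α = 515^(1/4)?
[Q(α):Q] = 4

α is a root of x^4 - 515. By Eisenstein's criterion at the prime p = 5 (which divides the constant term 515 but p^2 = 25 does not, since 515 is squarefree), x^4 - 515 is irreducible over Q. Hence [Q(α):Q] = 4.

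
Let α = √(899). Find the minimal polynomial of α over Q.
m_α(x) = x^2 - 899

α satisfies α^2 - 899 = 0, so x^2 - 899 annihilates α. Since d = 899 is squarefree and ≠ 1, it is not a perfect square in Q, so x^2 - 899 has no rational root and is therefore irreducible over Q (a degree-2 polynomial over a field is irreducible iff it has no root). Hence m_α(x) = x^2 - 899.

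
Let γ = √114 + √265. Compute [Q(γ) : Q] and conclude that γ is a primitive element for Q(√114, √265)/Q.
[Q(γ) : Q] = 4 (equivalently, Q(γ) = Q(√114, √265))

Obviously Q(γ) ⊆ Q(√114, √265), and [Q(√114, √265):Q] = 4 (since 114, 265 are distinct squarefree integers > 1 with 30210 not a perfect square). To show equality we compute the minimal polynomial of γ. From γ = √114 + √265: γ^2 = 114 + 2√(30210) + 265 = 379 + 2√(30210), so γ^2 - 379 = 2√(30210); squaring, (γ^2 - 379)^2 = 4·30210, i.e. γ^4 - 758γ^2 + 143641 - 120840 = 0, i.e. γ^4 - 758γ^2 + 22801 = 0. So γ is a root of x^4 - 758x^2 + 22801. This polynomial is irreducible over Q: it has no rational root (each ±√114 ± √265 is irrational), and any factorization into two quadratics over Q would force √(30210) ∈ Q (pairing opposite roots) or √114, √265 ∈ Q (other pairings), all impossible. Hence [Q(γ):Q] = 4 = [Q(√114, √265):Q], so Q(γ) = Q(√114, √265).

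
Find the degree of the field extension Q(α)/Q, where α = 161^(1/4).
[Q(α):Q] = 4

α is a root of x^4 - 161. By Eisenstein's criterion at the prime p = 7 (which divides the constant term 161 but p^2 = 49 does not, since 161 is squarefree), x^4 - 161 is irreducible over Q. Hence [Q(α):Q] = 4.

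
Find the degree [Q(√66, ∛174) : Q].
[Q(√66, ∛174) : Q] = 6

Let L = Q(√66, ∛174). Since Q(√66) ⊂ L and [Q(√66):Q] = 2, the tower law gives 2 | [L:Q]. Likewise Q(∛174) ⊂ L with [Q(∛174):Q] = 3 (because 174 is not a perfect cube), so 3 | [L:Q]. As gcd(2,3) = 1, [L:Q] is divisible by 6. Conversely L is generated over Q by √66 and ∛174, so [L:Q] ≤ 2·3 = 6. Therefore [Q(√66, ∛174) : Q] = 6.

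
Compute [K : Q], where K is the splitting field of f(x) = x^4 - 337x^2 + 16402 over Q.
[K : Q] = 4

Solving the quadratic in x^2: x^2 = (337 ± √(337^2 - 4·16402))/2 = (337 ± √47961)/2 = (337 ± 219)/2, giving x^2 = 278 or x^2 = 59. So f(x) = (x^2 - 278)(x^2 - 59) and the roots of f are ±√278, ±√59. Hence the splitting field is K = Q(√278, √59). Since 278 and 59 are distinct squarefree integers > 1, their product 16402 is not a perfect square, so √59 ∉ Q(√278). By the tower law [K:Q] = [Q(√278,√59):Q(√278)] · [Q(√278):Q] = 2 · 2 = 4.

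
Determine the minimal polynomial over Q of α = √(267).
m_α(x) = x^2 - 267

α satisfies α^2 - 267 = 0, so x^2 - 267 annihilates α. Since d = 267 is squarefree and ≠ 1, it is not a perfect square in Q, so x^2 - 267 has no rational root and is therefore irreducible over Q (a degree-2 polynomial over a field is irreducible iff it has no root). Hence m_α(x) = x^2 - 267.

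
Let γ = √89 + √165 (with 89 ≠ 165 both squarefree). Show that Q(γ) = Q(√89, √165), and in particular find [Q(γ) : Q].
[Q(γ) : Q] = 4 (equivalently, Q(γ) = Q(√89, √165))

Obviously Q(γ) ⊆ Q(√89, √165), and [Q(√89, √165):Q] = 4 (since 89, 165 are distinct squarefree integers > 1 with 14685 not a perfect square). To show equality we compute the minimal polynomial of γ. From γ = √89 + √165: γ^2 = 89 + 2√(14685) + 165 = 254 + 2√(14685), so γ^2 - 254 = 2√(14685); squaring, (γ^2 - 254)^2 = 4·14685, i.e. γ^4 - 508γ^2 + 64516 - 58740 = 0, i.e. γ^4 - 508γ^2 + 5776 = 0. So γ is a root of x^4 - 508x^2 + 5776. This polynomial is irreducible over Q: it has no rational root (each ±√89 ± √165 is irrational), and any factorization into two quadratics over Q would force √(14685) ∈ Q (pairing opposite roots) or √89, √165 ∈ Q (other pairings), all impossible. Hence [Q(γ):Q] = 4 = [Q(√89, √165):Q], so Q(γ) = Q(√89, √165).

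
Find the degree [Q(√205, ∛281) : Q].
[Q(√205, ∛281) : Q] = 6

Let L = Q(√205, ∛281). Since Q(√205) ⊂ L and [Q(√205):Q] = 2, the tower law gives 2 | [L:Q]. Likewise Q(∛281) ⊂ L with [Q(∛281):Q] = 3 (because 281 is not a perfect cube), so 3 | [L:Q]. As gcd(2,3) = 1, [L:Q] is divisible by 6. Conversely L is generated over Q by √205 and ∛281, so [L:Q] ≤ 2·3 = 6. Therefore [Q(√205, ∛281) : Q] = 6.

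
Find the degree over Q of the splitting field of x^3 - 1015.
[K : Q] = 6

The roots of x^3 - 1015 are ∛1015, ω∛1015, ω^2∛1015 where ω = e^(2πi/3) is a primitive cube root of unity, so K = Q(∛1015, ω). Now [Q(∛1015):Q] = 3 (since 1015 is not a perfect cube, x^3 - 1015 is irreducible) and [Q(ω):Q] = 2. Both 2 and 3 divide [K:Q], and [K:Q] ≤ 3·2 = 6, so [K:Q] = 6. (Equivalently: Q(∛1015) ⊂ R but ω ∉ R, so [K : Q(∛1015)] = 2.)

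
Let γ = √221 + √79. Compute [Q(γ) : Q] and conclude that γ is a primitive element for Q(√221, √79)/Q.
[Q(γ) : Q] = 4 (equivalently, Q(γ) = Q(√221, √79))

Obviously Q(γ) ⊆ Q(√221, √79), and [Q(√221, √79):Q] = 4 (since 221, 79 are distinct squarefree integers > 1 with 17459 not a perfect square). To show equality we compute the minimal polynomial of γ. From γ = √221 + √79: γ^2 = 221 + 2√(17459) + 79 = 300 + 2√(17459), so γ^2 - 300 = 2√(17459); squaring, (γ^2 - 300)^2 = 4·17459, i.e. γ^4 - 600γ^2 + 90000 - 69836 = 0, i.e. γ^4 - 600γ^2 + 20164 = 0. So γ is a root of x^4 - 600x^2 + 20164. This polynomial is irreducible over Q: it has no rational root (each ±√221 ± √79 is irrational), and any factorization into two quadratics over Q would force √(17459) ∈ Q (pairing opposite roots) or √221, √79 ∈ Q (other pairings), all impossible. Hence [Q(γ):Q] = 4 = [Q(√221, √79):Q], so Q(γ) = Q(√221, √79).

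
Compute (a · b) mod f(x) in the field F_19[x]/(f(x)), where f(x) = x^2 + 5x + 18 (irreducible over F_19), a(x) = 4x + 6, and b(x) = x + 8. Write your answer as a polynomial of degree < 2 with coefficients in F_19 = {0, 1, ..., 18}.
a · b ≡ 18x + 14 (mod f(x))

Multiply in F_19[x]: a(x)·b(x) = (4x + 6)·(x + 8) = 4x^2 + 10. This has degree ≥ 2, so divide by f(x) over F_19: 4x^2 + 10 = (4)·(x^2 + 5x + 18) + (18x + 14). Hence a·b ≡ 18x + 14 (mod f). (F_19[x]/(f) is a field with 19^2 = 361 elements since f is irreducible of degree 2.)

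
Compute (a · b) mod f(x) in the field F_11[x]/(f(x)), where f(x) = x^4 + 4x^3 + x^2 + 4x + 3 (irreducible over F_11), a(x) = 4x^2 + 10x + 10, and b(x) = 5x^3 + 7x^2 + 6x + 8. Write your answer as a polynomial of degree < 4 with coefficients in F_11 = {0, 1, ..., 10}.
a · b ≡ 7x^2 + 9 (mod f(x))

Multiply in F_11[x]: a(x)·b(x) = (4x^2 + 10x + 10)·(5x^3 + 7x^2 + 6x + 8) = 9x^5 + x^4 + x^3 + 8x^2 + 8x + 3. This has degree ≥ 4, so divide by f(x) over F_11: 9x^5 + x^4 + x^3 + 8x^2 + 8x + 3 = (9x + 9)·(x^4 + 4x^3 + x^2 + 4x + 3) + (7x^2 + 9). Hence a·b ≡ 7x^2 + 9 (mod f). (F_11[x]/(f) is a field with 11^4 = 14641 elements since f is irreducible of degree 4.)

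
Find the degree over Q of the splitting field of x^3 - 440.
[K : Q] = 6

The roots of x^3 - 440 are ∛440, ω∛440, ω^2∛440 where ω = e^(2πi/3) is a primitive cube root of unity, so K = Q(∛440, ω). Now [Q(∛440):Q] = 3 (since 440 is not a perfect cube, x^3 - 440 is irreducible) and [Q(ω):Q] = 2. Both 2 and 3 divide [K:Q], and [K:Q] ≤ 3·2 = 6, so [K:Q] = 6. (Equivalently: Q(∛440) ⊂ R but ω ∉ R, so [K : Q(∛440)] = 2.)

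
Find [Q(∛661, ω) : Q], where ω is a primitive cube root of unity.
[Q(∛661, ω) : Q] = 6

[Q(∛661):Q] = 3 (min poly x^3 - 661, irreducible since 661 is not a perfect cube). [Q(ω):Q] = 2 (min poly x^2 + x + 1). Since Q(∛661) ⊂ R and ω ∉ R, we have ω ∉ Q(∛661), so x^2 + x + 1 remains irreducible over Q(∛661) and [Q(∛661, ω) : Q(∛661)] = 2. By the tower law, [Q(∛661, ω) : Q] = 3 · 2 = 6. (In fact Q(∛661, ω) is the splitting field of x^3 - 661 over Q.)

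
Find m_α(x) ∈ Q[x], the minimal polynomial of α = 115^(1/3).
m_α(x) = x^3 - 115

α satisfies α^3 = 115, so x^3 - 115 annihilates α. By the rational root test, a rational root p/q (in lowest terms) of x^3 - 115 would satisfy p^3 = 115 q^3, forcing q = 1 and p^3 = 115; but 115 is not a perfect cube, contradiction. A monic cubic over Q with no rational root is irreducible (any nontrivial factorization would include a linear factor). Hence x^3 - 115 is the minimal polynomial of α, and in particular [Q(α):Q] = 3.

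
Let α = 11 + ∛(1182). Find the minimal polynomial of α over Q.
m_α(x) = x^3 - 33x^2 + 363x - 2513

Set β = α - 11 = ∛(1182), so β^3 = 1182. Then (α - 11)^3 - 1182 = 0, i.e. α is a root of g(x) = (x - 11)^3 - 1182 = x^3 - 33x^2 + 363x - 2513. Since g(x) = h(x - 11) where h(x) = x^3 - 1182, and h is irreducible over Q (because 1182 is not a perfect cube, so h has no rational root, and a monic cubic with no rational root is irreducible), g is also irreducible (irreducibility is preserved under the substitution x → x - 11). Hence m_α(x) = x^3 - 33x^2 + 363x - 2513.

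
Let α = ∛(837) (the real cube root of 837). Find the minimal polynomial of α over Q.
m_α(x) = x^3 - 837

α satisfies α^3 = 837, so x^3 - 837 annihilates α. By the rational root test, a rational root p/q (in lowest terms) of x^3 - 837 would satisfy p^3 = 837 q^3, forcing q = 1 and p^3 = 837; but 837 is not a perfect cube, contradiction. A monic cubic over Q with no rational root is irreducible (any nontrivial factorization would include a linear factor). Hence x^3 - 837 is the minimal polynomial of α, and in particular [Q(α):Q] = 3.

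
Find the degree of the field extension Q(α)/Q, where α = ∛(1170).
[Q(α):Q] = 3

The minimal polynomial of α is x^3 - 1170, irreducible over Q since 1170 is not a perfect cube (so x^3 - 1170 has no rational root). Hence [Q(α):Q] = deg(m_α) = 3.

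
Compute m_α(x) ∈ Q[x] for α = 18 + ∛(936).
m_α(x) = x^3 - 54x^2 + 972x - 6768

Set β = α - 18 = ∛(936), so β^3 = 936. Then (α - 18)^3 - 936 = 0, i.e. α is a root of g(x) = (x - 18)^3 - 936 = x^3 - 54x^2 + 972x - 6768. Since g(x) = h(x - 18) where h(x) = x^3 - 936, and h is irreducible over Q (because 936 is not a perfect cube, so h has no rational root, and a monic cubic with no rational root is irreducible), g is also irreducible (irreducibility is preserved under the substitution x → x - 18). Hence m_α(x) = x^3 - 54x^2 + 972x - 6768.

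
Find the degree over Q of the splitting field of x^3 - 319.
[K : Q] = 6

The roots of x^3 - 319 are ∛319, ω∛319, ω^2∛319 where ω = e^(2πi/3) is a primitive cube root of unity, so K = Q(∛319, ω). Now [Q(∛319):Q] = 3 (since 319 is not a perfect cube, x^3 - 319 is irreducible) and [Q(ω):Q] = 2. Both 2 and 3 divide [K:Q], and [K:Q] ≤ 3·2 = 6, so [K:Q] = 6. (Equivalently: Q(∛319) ⊂ R but ω ∉ R, so [K : Q(∛319)] = 2.)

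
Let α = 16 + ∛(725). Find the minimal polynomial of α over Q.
m_α(x) = x^3 - 48x^2 + 768x - 4821

Set β = α - 16 = ∛(725), so β^3 = 725. Then (α - 16)^3 - 725 = 0, i.e. α is a root of g(x) = (x - 16)^3 - 725 = x^3 - 48x^2 + 768x - 4821. Since g(x) = h(x - 16) where h(x) = x^3 - 725, and h is irreducible over Q (because 725 is not a perfect cube, so h has no rational root, and a monic cubic with no rational root is irreducible), g is also irreducible (irreducibility is preserved under the substitution x → x - 16). Hence m_α(x) = x^3 - 48x^2 + 768x - 4821.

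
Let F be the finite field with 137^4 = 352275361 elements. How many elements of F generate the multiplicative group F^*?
There are φ(352275360) = 84525056 primitive elements

F_q^* is cyclic of order q - 1 = 352275360. A cyclic group of order m has exactly φ(m) generators. Here m = 352275360 = 2^5 · 3 · 5 · 17 · 23 · 1877, so the number of primitive elements is φ(352275360) = 84525056.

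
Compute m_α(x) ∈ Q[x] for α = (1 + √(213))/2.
m_α(x) = x^2 - x - 53

From 2α - 1 = √(213), squaring gives (2α - 1)^2 = 213, i.e. 4α^2 - 4α + 1 = 213, so α^2 - α + (1 - 213)/4 = 0. Since 213 ≡ 1 (mod 4), (1 - 213)/4 = -53 ∈ Z. The polynomial x^2 - x - 53 has discriminant 1 - 4·(-53) = 213, which is not a perfect square in Q (d = 213 is squarefree and ≠ 1), so x^2 - x - 53 is irreducible over Q. It is the minimal polynomial of α.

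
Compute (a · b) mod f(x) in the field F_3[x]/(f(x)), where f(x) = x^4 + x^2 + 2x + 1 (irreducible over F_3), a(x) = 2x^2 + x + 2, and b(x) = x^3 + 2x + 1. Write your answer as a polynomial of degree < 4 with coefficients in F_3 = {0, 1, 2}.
a · b ≡ x^3 + 2x^2 + x + 1 (mod f(x))

Multiply in F_3[x]: a(x)·b(x) = (2x^2 + x + 2)·(x^3 + 2x + 1) = 2x^5 + x^4 + x^2 + 2x + 2. This has degree ≥ 4, so divide by f(x) over F_3: 2x^5 + x^4 + x^2 + 2x + 2 = (2x + 1)·(x^4 + x^2 + 2x + 1) + (x^3 + 2x^2 + x + 1). Hence a·b ≡ x^3 + 2x^2 + x + 1 (mod f). (F_3[x]/(f) is a field with 3^4 = 81 elements since f is irreducible of degree 4.)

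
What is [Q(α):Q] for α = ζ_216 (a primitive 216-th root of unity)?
[Q(α):Q] = 72

The minimal polynomial of ζ_216 over Q is the 216-th cyclotomic polynomial Φ_216(x), which is irreducible over Q and has degree φ(216) = 72. Hence [Q(α):Q] = φ(216) = 72.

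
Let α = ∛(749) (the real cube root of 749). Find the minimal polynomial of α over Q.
m_α(x) = x^3 - 749

α satisfies α^3 = 749, so x^3 - 749 annihilates α. By the rational root test, a rational root p/q (in lowest terms) of x^3 - 749 would satisfy p^3 = 749 q^3, forcing q = 1 and p^3 = 749; but 749 is not a perfect cube, contradiction. A monic cubic over Q with no rational root is irreducible (any nontrivial factorization would include a linear factor). Hence x^3 - 749 is the minimal polynomial of α, and in particular [Q(α):Q] = 3.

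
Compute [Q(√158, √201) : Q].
[Q(√158, √201) : Q] = 4

[Q(√158):Q] = 2 (min poly x^2 - 158, irreducible since 158 is squarefree > 1). For the top step, suppose √201 ∈ Q(√158), say √201 = c + d√158 with c, d ∈ Q. Squaring: 201 = c^2 + 158d^2 + 2cd√158. Since √158 ∉ Q this forces 2cd = 0. If d = 0 then √201 = c ∈ Q, contradicting 201 squarefree > 1. If c = 0 then 201 = 158d^2, so 158·201 = (158d)^2 is a perfect square in Q — but 158·201 = 31758 is not a perfect square (since 158 and 201 are distinct squarefree integers). Contradiction. Hence √201 ∉ Q(√158), so x^2 - 201 stays irreducible over Q(√158) and [Q(√158, √201) : Q(√158)] = 2. By the tower law, [Q(√158, √201) : Q] = 2 · 2 = 4.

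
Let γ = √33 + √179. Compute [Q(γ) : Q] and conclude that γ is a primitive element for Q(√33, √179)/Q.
[Q(γ) : Q] = 4 (equivalently, Q(γ) = Q(√33, √179))

Obviously Q(γ) ⊆ Q(√33, √179), and [Q(√33, √179):Q] = 4 (since 33, 179 are distinct squarefree integers > 1 with 5907 not a perfect square). To show equality we compute the minimal polynomial of γ. From γ = √33 + √179: γ^2 = 33 + 2√(5907) + 179 = 212 + 2√(5907), so γ^2 - 212 = 2√(5907); squaring, (γ^2 - 212)^2 = 4·5907, i.e. γ^4 - 424γ^2 + 44944 - 23628 = 0, i.e. γ^4 - 424γ^2 + 21316 = 0. So γ is a root of x^4 - 424x^2 + 21316. This polynomial is irreducible over Q: it has no rational root (each ±√33 ± √179 is irrational), and any factorization into two quadratics over Q would force √(5907) ∈ Q (pairing opposite roots) or √33, √179 ∈ Q (other pairings), all impossible. Hence [Q(γ):Q] = 4 = [Q(√33, √179):Q], so Q(γ) = Q(√33, √179).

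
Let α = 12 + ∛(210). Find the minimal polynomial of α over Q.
m_α(x) = x^3 - 36x^2 + 432x - 1938

Set β = α - 12 = ∛(210), so β^3 = 210. Then (α - 12)^3 - 210 = 0, i.e. α is a root of g(x) = (x - 12)^3 - 210 = x^3 - 36x^2 + 432x - 1938. Since g(x) = h(x - 12) where h(x) = x^3 - 210, and h is irreducible over Q (because 210 is not a perfect cube, so h has no rational root, and a monic cubic with no rational root is irreducible), g is also irreducible (irreducibility is preserved under the substitution x → x - 12). Hence m_α(x) = x^3 - 36x^2 + 432x - 1938.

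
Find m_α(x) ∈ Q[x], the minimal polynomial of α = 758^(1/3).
m_α(x) = x^3 - 758

α satisfies α^3 = 758, so x^3 - 758 annihilates α. By the rational root test, a rational root p/q (in lowest terms) of x^3 - 758 would satisfy p^3 = 758 q^3, forcing q = 1 and p^3 = 758; but 758 is not a perfect cube, contradiction. A monic cubic over Q with no rational root is irreducible (any nontrivial factorization would include a linear factor). Hence x^3 - 758 is the minimal polynomial of α, and in particular [Q(α):Q] = 3.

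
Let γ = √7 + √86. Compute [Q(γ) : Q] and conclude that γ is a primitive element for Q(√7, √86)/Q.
[Q(γ) : Q] = 4 (equivalently, Q(γ) = Q(√7, √86))

Obviously Q(γ) ⊆ Q(√7, √86), and [Q(√7, √86):Q] = 4 (since 7, 86 are distinct squarefree integers > 1 with 602 not a perfect square). To show equality we compute the minimal polynomial of γ. From γ = √7 + √86: γ^2 = 7 + 2√(602) + 86 = 93 + 2√(602), so γ^2 - 93 = 2√(602); squaring, (γ^2 - 93)^2 = 4·602, i.e. γ^4 - 186γ^2 + 8649 - 2408 = 0, i.e. γ^4 - 186γ^2 + 6241 = 0. So γ is a root of x^4 - 186x^2 + 6241. This polynomial is irreducible over Q: it has no rational root (each ±√7 ± √86 is irrational), and any factorization into two quadratics over Q would force √(602) ∈ Q (pairing opposite roots) or √7, √86 ∈ Q (other pairings), all impossible. Hence [Q(γ):Q] = 4 = [Q(√7, √86):Q], so Q(γ) = Q(√7, √86).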